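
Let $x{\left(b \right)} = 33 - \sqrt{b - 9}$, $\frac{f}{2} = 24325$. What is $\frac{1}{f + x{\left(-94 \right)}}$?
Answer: $\frac{48683}{2370034592} + \frac{i \sqrt{103}}{2370034592} \approx 2.0541 \cdot 10^{-5} + 4.2822 \cdot 10^{-9} i$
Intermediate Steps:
$f = 48650$ ($f = 2 \cdot 24325 = 48650$)
$x{\left(b \right)} = 33 - \sqrt{-9 + b}$
$\frac{1}{f + x{\left(-94 \right)}} = \frac{1}{48650 + \left(33 - \sqrt{-9 - 94}\right)} = \frac{1}{48650 + \left(33 - \sqrt{-103}\right)} = \frac{1}{48650 + \left(33 - i \sqrt{103}\right)} = \frac{1}{48683 - i \sqrt{103}}$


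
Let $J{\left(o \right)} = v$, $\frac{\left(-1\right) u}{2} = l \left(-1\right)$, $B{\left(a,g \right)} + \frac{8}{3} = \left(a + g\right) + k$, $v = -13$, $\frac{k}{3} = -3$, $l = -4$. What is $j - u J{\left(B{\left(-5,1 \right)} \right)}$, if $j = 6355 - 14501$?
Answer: $-8250$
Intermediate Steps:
$k = -9$ ($k = 3 \left(-3\right) = -9$)
$B{\left(a,g \right)} = - \frac{35}{3} + a + g$ ($B{\left(a,g \right)} = - \frac{8}{3} - \left(9 - a - g\right) = - \frac{8}{3} + \left(-9 + a + g\right) = - \frac{35}{3} + a + g$)
$u = -8$ ($u = - 2 \left(\left(-4\right) \left(-1\right)\right) = \left(-2\right) 4 = -8$)
$J{\left(o \right)} = -13$
$j = -8146$ ($j = 6355 - 14501 = -8146$)
$j - u J{\left(B{\left(-5,1 \right)} \right)} = -8146 - \left(-8\right) \left(-13\right) = -8146 - 104 = -8250$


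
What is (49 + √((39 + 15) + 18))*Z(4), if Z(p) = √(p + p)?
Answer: 24 + 98*√2 ≈ 162.59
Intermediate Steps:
Z(p) = √2*√p (Z(p) = √(2*p) = √2*√p)
(49 + √((39 + 15) + 18))*Z(4) = (49 + √((39 + 15) + 18))*(√2*√4) = (49 + √(54 + 18))*(√2*2) = (49 + √72)*(2*√2) = (49 + 6*√2)*(2*√2) = 2*√2*(49 + 6*√2)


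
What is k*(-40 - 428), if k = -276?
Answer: 129168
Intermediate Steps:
k*(-40 - 428) = -276*(-40 - 428) = -276*(-468) = 129168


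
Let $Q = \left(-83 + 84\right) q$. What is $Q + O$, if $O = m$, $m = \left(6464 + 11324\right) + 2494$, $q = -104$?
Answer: $20178$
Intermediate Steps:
$m = 20282$ ($m = 17788 + 2494 = 20282$)
$O = 20282$
$Q = -104$ ($Q = \left(-83 + 84\right) \left(-104\right) = 1 \left(-104\right) = -104$)
$Q + O = -104 + 20282 = 20178$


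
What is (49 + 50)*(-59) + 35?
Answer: -5806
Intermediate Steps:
(49 + 50)*(-59) + 35 = 99*(-59) + 35 = -5841 + 35 = -5806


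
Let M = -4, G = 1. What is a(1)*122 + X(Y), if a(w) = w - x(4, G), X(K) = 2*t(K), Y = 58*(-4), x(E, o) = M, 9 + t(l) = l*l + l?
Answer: 107776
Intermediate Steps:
t(l) = -9 + l + l**2 (t(l) = -9 + (l*l + l) = -9 + (l**2 + l) = -9 + (l + l**2) = -9 + l + l**2)
x(E, o) = -4
Y = -232
X(K) = -18 + 2*K + 2*K**2 (X(K) = 2*(-9 + K + K**2) = -18 + 2*K + 2*K**2)
a(w) = 4 + w (a(w) = w - 1*(-4) = w + 4 = 4 + w)
a(1)*122 + X(Y) = (4 + 1)*122 + (-18 + 2*(-232) + 2*(-232)**2) = 5*122 + (-18 - 464 + 2*53824) = 610 + (-18 - 464 + 107648) = 610 + 107166 = 107776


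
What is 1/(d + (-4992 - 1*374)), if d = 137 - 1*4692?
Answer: -1/9921 ≈ -0.00010080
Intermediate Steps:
d = -4555 (d = 137 - 4692 = -4555)
1/(d + (-4992 - 1*374)) = 1/(-4555 + (-4992 - 1*374)) = 1/(-4555 + (-4992 - 374)) = 1/(-4555 - 5366) = 1/(-9921) = -1/9921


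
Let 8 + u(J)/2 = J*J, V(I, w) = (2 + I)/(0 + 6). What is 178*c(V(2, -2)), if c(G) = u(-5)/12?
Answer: 1513/3 ≈ 504.33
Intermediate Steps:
V(I, w) = ⅓ + I/6 (V(I, w) = (2 + I)/6 = (2 + I)*(⅙) = ⅓ + I/6)
u(J) = -16 + 2*J² (u(J) = -16 + 2*(J*J) = -16 + 2*J²)
c(G) = 17/6 (c(G) = (-16 + 2*(-5)²)/12 = (-16 + 2*25)*(1/12) = (-16 + 50)*(1/12) = 34*(1/12) = 17/6)
178*c(V(2, -2)) = 178*(17/6) = 1513/3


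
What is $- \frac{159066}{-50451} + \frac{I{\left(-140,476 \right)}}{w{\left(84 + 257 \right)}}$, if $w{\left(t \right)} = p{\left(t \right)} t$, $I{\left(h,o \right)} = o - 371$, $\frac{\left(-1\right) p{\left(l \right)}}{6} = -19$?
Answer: $\frac{687647671}{217914686} \approx 3.1556$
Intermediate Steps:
$p{\left(l \right)} = 114$ ($p{\left(l \right)} = \left(-6\right) \left(-19\right) = 114$)
$I{\left(h,o \right)} = -371 + o$
$w{\left(t \right)} = 114 t$
$- \frac{159066}{-50451} + \frac{I{\left(-140,476 \right)}}{w{\left(84 + 257 \right)}} = - \frac{159066}{-50451} + \frac{-371 + 476}{114 \left(84 + 257\right)} = \left(-159066\right) \left(- \frac{1}{50451}\right) + \frac{105}{114 \cdot 341} = \frac{53022}{16817} + \frac{105}{38874} = \frac{53022}{16817} + 105 \cdot \frac{1}{38874} = \frac{53022}{16817} + \frac{35}{12958} = \frac{687647671}{217914686}$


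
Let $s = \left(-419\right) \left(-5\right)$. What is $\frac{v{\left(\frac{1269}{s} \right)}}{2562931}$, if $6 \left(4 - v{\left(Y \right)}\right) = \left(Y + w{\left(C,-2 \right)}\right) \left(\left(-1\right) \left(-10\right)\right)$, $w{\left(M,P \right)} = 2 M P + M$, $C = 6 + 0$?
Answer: $\frac{13823}{1073868089} \approx 1.2872 \cdot 10^{-5}$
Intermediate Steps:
$C = 6$
$s = 2095$
$w{\left(M,P \right)} = M + 2 M P$ ($w{\left(M,P \right)} = 2 M P + M = M + 2 M P$)
$v{\left(Y \right)} = 34 - \frac{5 Y}{3}$ ($v{\left(Y \right)} = 4 - \frac{\left(Y + 6 \left(1 + 2 \left(-2\right)\right)\right) \left(\left(-1\right) \left(-10\right)\right)}{6} = 4 - \frac{\left(Y + 6 \left(1 - 4\right)\right) 10}{6} = 4 - \frac{\left(Y + 6 \left(-3\right)\right) 10}{6} = 4 - \frac{\left(Y - 18\right) 10}{6} = 4 - \frac{\left(-18 + Y\right) 10}{6} = 4 - \frac{-180 + 10 Y}{6} = 4 - \left(-30 + \frac{5 Y}{3}\right) = 34 - \frac{5 Y}{3}$)
$\frac{v{\left(\frac{1269}{s} \right)}}{2562931} = \frac{34 - \frac{5 \cdot \frac{1269}{2095}}{3}}{2562931} = \left(34 - \frac{5 \cdot 1269 \cdot \frac{1}{2095}}{3}\right) \frac{1}{2562931} = \left(34 - \frac{423}{419}\right) \frac{1}{2562931} = \frac{13823}{419} \cdot \frac{1}{2562931} = \frac{13823}{1073868089}$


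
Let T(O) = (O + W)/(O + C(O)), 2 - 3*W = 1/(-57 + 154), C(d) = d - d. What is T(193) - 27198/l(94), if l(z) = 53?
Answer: -7899142/15423 ≈ -512.17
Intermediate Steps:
C(d) = 0
W = 193/291 (W = ⅔ - 1/(3*(-57 + 154)) = ⅔ - ⅓/97 = ⅔ - ⅓*1/97 = ⅔ - 1/291 = 193/291 ≈ 0.66323)
T(O) = (193/291 + O)/O (T(O) = (O + 193/291)/(O + 0) = (193/291 + O)/O)
T(193) - 27198/l(94) = (193/291 + 193)/193 - 27198/53 = (1/193)*(56356/291) - 27198*1/53 = 292/291 - 27198/53 = -7899142/15423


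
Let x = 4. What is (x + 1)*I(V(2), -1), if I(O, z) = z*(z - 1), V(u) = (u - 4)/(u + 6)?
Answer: 10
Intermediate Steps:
V(u) = (-4 + u)/(6 + u)
I(O, z) = z*(-1 + z)
(x + 1)*I(V(2), -1) = (4 + 1)*(-(-1 - 1)) = 5*(-1*(-2)) = 5*2 = 10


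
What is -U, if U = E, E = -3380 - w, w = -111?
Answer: 3269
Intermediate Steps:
E = -3269 (E = -3380 - 1*(-111) = -3380 + 111 = -3269)
U = -3269
-U = -1*(-3269) = 3269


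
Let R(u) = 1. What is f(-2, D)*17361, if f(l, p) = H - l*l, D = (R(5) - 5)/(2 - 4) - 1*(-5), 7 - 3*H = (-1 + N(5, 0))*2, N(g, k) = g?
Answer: -75231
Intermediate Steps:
H = -⅓ (H = 7/3 - (-1 + 5)*2/3 = 7/3 - 4*2/3 = 7/3 - ⅓*8 = 7/3 - 8/3 = -⅓ ≈ -0.33333)
D = 7 (D = (1 - 5)/(2 - 4) - 1*(-5) = -4/(-2) + 5 = -4*(-½) + 5 = 2 + 5 = 7)
f(l, p) = -⅓ - l² (f(l, p) = -⅓ - l*l = -⅓ - l²)
f(-2, D)*17361 = (-⅓ - 1*(-2)²)*17361 = (-⅓ - 1*4)*17361 = (-⅓ - 4)*17361 = -13/3*17361 = -75231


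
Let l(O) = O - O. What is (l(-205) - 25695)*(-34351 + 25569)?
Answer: 225653490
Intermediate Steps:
l(O) = 0
(l(-205) - 25695)*(-34351 + 25569) = (0 - 25695)*(-34351 + 25569) = -25695*(-8782) = 225653490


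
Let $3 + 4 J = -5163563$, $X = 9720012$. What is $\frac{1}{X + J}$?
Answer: $\frac{2}{16858241} \approx 1.1864 \cdot 10^{-7}$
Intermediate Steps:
$J = - \frac{2581783}{2}$ ($J = - \frac{3}{4} + \frac{1}{4} \left(-5163563\right) = - \frac{3}{4} - \frac{5163563}{4} = - \frac{2581783}{2} \approx -1.2909 \cdot 10^{6}$)
$\frac{1}{X + J} = \frac{1}{9720012 - \frac{2581783}{2}} = \frac{1}{\frac{16858241}{2}} = \frac{2}{16858241}$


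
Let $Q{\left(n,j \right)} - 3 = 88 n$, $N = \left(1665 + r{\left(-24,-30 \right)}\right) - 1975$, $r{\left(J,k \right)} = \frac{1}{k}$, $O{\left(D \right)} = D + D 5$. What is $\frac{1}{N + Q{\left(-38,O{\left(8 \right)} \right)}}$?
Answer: $- \frac{30}{109531} \approx -0.00027389$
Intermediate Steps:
$O{\left(D \right)} = 6 D$ ($O{\left(D \right)} = D + 5 D = 6 D$)
$N = - \frac{9301}{30}$ ($N = \left(1665 + \frac{1}{-30}\right) - 1975 = \left(1665 - \frac{1}{30}\right) - 1975 = \frac{49949}{30} - 1975 = - \frac{9301}{30} \approx -310.03$)
$Q{\left(n,j \right)} = 3 + 88 n$
$\frac{1}{N + Q{\left(-38,O{\left(8 \right)} \right)}} = \frac{1}{- \frac{9301}{30} + \left(3 + 88 \left(-38\right)\right)} = \frac{1}{- \frac{9301}{30} + \left(3 - 3344\right)} = \frac{1}{- \frac{9301}{30} - 3341} = \frac{1}{- \frac{109531}{30}} = - \frac{30}{109531}$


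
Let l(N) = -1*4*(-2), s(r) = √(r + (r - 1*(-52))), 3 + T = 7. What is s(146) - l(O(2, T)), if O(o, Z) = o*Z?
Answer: -8 + 2*√86 ≈ 10.547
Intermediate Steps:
T = 4 (T = -3 + 7 = 4)
O(o, Z) = Z*o
s(r) = √(52 + 2*r) (s(r) = √(r + (r + 52)) = √(r + (52 + r)) = √(52 + 2*r))
l(N) = 8 (l(N) = -4*(-2) = 8)
s(146) - l(O(2, T)) = √(52 + 2*146) - 1*8 = √(52 + 292) - 8 = √344 - 8 = 2*√86 - 8 = -8 + 2*√86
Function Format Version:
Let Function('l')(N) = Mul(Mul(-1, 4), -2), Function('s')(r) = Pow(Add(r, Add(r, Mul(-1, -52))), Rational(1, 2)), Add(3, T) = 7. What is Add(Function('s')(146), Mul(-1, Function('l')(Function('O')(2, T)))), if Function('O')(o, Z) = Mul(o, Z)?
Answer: Add(-8, Mul(2, Pow(86, Rational(1, 2)))) ≈ 10.547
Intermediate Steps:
T = 4 (T = Add(-3, 7) = 4)
Function('O')(o, Z) = Mul(Z, o)
Function('s')(r) = Pow(Add(52, Mul(2, r)), Rational(1, 2)) (Function('s')(r) = Pow(Add(r, Add(r, 52)), Rational(1, 2)) = Pow(Add(r, Add(52, r)), Rational(1, 2)) = Pow(Add(52, Mul(2, r)), Rational(1, 2)))
Function('l')(N) = 8 (Function('l')(N) = Mul(-4, -2) = 8)
Add(Function('s')(146), Mul(-1, Function('l')(Function('O')(2, T)))) = Add(Pow(Add(52, Mul(2, 146)), Rational(1, 2)), Mul(-1, 8)) = Add(Pow(Add(52, 292), Rational(1, 2)), -8) = Add(Pow(344, Rational(1, 2)), -8) = Add(Mul(2, Pow(86, Rational(1, 2))), -8) = Add(-8, Mul(2, Pow(86, Rational(1, 2))))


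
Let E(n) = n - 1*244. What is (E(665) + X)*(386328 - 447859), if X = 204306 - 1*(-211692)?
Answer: -25622677489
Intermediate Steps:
E(n) = -244 + n (E(n) = n - 244 = -244 + n)
X = 415998 (X = 204306 + 211692 = 415998)
(E(665) + X)*(386328 - 447859) = ((-244 + 665) + 415998)*(386328 - 447859) = (421 + 415998)*(-61531) = 416419*(-61531) = -25622677489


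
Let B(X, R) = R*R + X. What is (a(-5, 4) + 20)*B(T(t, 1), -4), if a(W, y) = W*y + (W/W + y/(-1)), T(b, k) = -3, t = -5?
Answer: -39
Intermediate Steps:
B(X, R) = X + R² (B(X, R) = R² + X = X + R²)
a(W, y) = 1 - y + W*y (a(W, y) = W*y + (1 + y*(-1)) = W*y + (1 - y) = 1 - y + W*y)
(a(-5, 4) + 20)*B(T(t, 1), -4) = ((1 - 1*4 - 5*4) + 20)*(-3 + (-4)²) = ((1 - 4 - 20) + 20)*(-3 + 16) = (-23 + 20)*13 = -3*13 = -39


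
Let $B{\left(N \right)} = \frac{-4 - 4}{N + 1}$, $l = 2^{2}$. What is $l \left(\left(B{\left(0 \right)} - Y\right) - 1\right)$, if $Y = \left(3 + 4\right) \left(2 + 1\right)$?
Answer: $-120$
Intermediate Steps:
$l = 4$
$B{\left(N \right)} = - \frac{8}{1 + N}$
$Y = 21$ ($Y = 7 \cdot 3 = 21$)
$l \left(\left(B{\left(0 \right)} - Y\right) - 1\right) = 4 \left(\left(- \frac{8}{1 + 0} - 21\right) - 1\right) = 4 \left(\left(- \frac{8}{1} - 21\right) - 1\right) = 4 \left(\left(\left(-8\right) 1 - 21\right) - 1\right) = 4 \left(\left(-8 - 21\right) - 1\right) = 4 \left(-29 - 1\right) = 4 \left(-30\right) = -120$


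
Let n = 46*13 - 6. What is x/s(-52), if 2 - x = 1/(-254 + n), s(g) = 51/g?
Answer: -450/221 ≈ -2.0362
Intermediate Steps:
n = 592 (n = 598 - 6 = 592)
x = 675/338 (x = 2 - 1/(-254 + 592) = 2 - 1/338 = 675/338 ≈ 1.9970)
x/s(-52) = 675/(338*((51/(-52)))) = 675/(338*((51*(-1/52)))) = 675/(338*(-51/52)) = (675/338)*(-52/51) = -450/221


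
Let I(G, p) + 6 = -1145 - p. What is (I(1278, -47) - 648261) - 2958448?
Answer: -3607813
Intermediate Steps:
I(G, p) = -1151 - p (I(G, p) = -6 + (-1145 - p) = -1151 - p)
(I(1278, -47) - 648261) - 2958448 = ((-1151 - 1*(-47)) - 648261) - 2958448 = ((-1151 + 47) - 648261) - 2958448 = (-1104 - 648261) - 2958448 = -649365 - 2958448 = -3607813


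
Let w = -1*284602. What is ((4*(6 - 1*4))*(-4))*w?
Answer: 9107264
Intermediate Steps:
w = -284602
((4*(6 - 1*4))*(-4))*w = ((4*(6 - 1*4))*(-4))*(-284602) = ((4*(6 - 4))*(-4))*(-284602) = ((4*2)*(-4))*(-284602) = (8*(-4))*(-284602) = -32*(-284602) = 9107264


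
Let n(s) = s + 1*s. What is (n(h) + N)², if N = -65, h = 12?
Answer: 1681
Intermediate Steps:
n(s) = 2*s (n(s) = s + s = 2*s)
(n(h) + N)² = (2*12 - 65)² = (24 - 65)² = (-41)² = 1681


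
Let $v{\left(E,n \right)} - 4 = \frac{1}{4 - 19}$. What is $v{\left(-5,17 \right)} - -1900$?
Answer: $\frac{28559}{15} \approx 1903.9$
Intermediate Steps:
$v{\left(E,n \right)} = \frac{59}{15}$ ($v{\left(E,n \right)} = 4 + \frac{1}{4 - 19} = 4 + \frac{1}{-15} = 4 - \frac{1}{15} = \frac{59}{15}$)
$v{\left(-5,17 \right)} - -1900 = \frac{59}{15} - -1900 = \frac{59}{15} + 1900 = \frac{28559}{15}$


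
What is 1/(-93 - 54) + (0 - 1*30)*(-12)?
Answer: 52919/147 ≈ 359.99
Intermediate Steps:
1/(-93 - 54) + (0 - 1*30)*(-12) = 1/(-147) + (0 - 30)*(-12) = -1/147 - 30*(-12) = -1/147 + 360 = 52919/147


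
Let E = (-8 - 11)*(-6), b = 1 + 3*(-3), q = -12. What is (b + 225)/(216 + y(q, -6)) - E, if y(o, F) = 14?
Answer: -26003/230 ≈ -113.06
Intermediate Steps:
b = -8 (b = 1 - 9 = -8)
E = 114 (E = -19*(-6) = 114)
(b + 225)/(216 + y(q, -6)) - E = (-8 + 225)/(216 + 14) - 1*114 = 217/230 - 114 = -26003/230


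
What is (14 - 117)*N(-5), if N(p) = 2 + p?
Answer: 309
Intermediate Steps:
(14 - 117)*N(-5) = (14 - 117)*(2 - 5) = -103*(-3) = 309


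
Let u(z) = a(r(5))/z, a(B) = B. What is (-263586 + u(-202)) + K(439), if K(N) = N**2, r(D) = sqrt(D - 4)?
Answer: -14314731/202 ≈ -70865.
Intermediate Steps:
r(D) = sqrt(-4 + D)
u(z) = 1/z (u(z) = sqrt(-4 + 5)/z = sqrt(1)/z = 1/z)
(-263586 + u(-202)) + K(439) = (-263586 + 1/(-202)) + 439**2 = (-263586 - 1/202) + 192721 = -53244373/202 + 192721 = -14314731/202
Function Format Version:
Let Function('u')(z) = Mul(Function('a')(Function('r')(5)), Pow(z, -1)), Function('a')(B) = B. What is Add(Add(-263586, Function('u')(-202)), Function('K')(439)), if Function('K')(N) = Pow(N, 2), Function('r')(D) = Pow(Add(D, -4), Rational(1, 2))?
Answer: Rational(-14314731, 202) ≈ -70865.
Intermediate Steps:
Function('r')(D) = Pow(Add(-4, D), Rational(1, 2))
Function('u')(z) = Pow(z, -1) (Function('u')(z) = Mul(Pow(Add(-4, 5), Rational(1, 2)), Pow(z, -1)) = Mul(Pow(1, Rational(1, 2)), Pow(z, -1)) = Mul(1, Pow(z, -1)) = Pow(z, -1))
Add(Add(-263586, Function('u')(-202)), Function('K')(439)) = Add(Add(-263586, Pow(-202, -1)), Pow(439, 2)) = Add(Add(-263586, Rational(-1, 202)), 192721) = Add(Rational(-53244373, 202), 192721) = Rational(-14314731, 202)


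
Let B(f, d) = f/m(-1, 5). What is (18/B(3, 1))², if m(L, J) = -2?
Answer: 144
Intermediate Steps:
B(f, d) = -f/2 (B(f, d) = f/(-2) = f*(-½) = -f/2)
(18/B(3, 1))² = (18/((-½*3)))² = (18/(-3/2))² = (18*(-⅔))² = (-12)² = 144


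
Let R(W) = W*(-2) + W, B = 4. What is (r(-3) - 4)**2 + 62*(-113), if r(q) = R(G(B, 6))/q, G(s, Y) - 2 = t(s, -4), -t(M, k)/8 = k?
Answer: -62570/9 ≈ -6952.2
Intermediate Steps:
t(M, k) = -8*k
G(s, Y) = 34 (G(s, Y) = 2 - 8*(-4) = 2 + 32 = 34)
R(W) = -W (R(W) = -2*W + W = -W)
r(q) = -34/q (r(q) = (-1*34)/q = -34/q)
(r(-3) - 4)**2 + 62*(-113) = (-34/(-3) - 4)**2 + 62*(-113) = (-34*(-1/3) - 4)**2 - 7006 = (34/3 - 4)**2 - 7006 = (22/3)**2 - 7006 = 484/9 - 7006 = -62570/9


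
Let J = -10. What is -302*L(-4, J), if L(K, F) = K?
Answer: 1208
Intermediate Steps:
-302*L(-4, J) = -302*(-4) = 1208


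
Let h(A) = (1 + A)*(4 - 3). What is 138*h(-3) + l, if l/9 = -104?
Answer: -1212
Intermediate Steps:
h(A) = 1 + A (h(A) = (1 + A)*1 = 1 + A)
l = -936 (l = 9*(-104) = -936)
138*h(-3) + l = 138*(1 - 3) - 936 = 138*(-2) - 936 = -276 - 936 = -1212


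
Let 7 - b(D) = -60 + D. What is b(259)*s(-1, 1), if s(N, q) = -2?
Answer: 384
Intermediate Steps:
b(D) = 67 - D (b(D) = 7 - (-60 + D) = 7 + (60 - D) = 67 - D)
b(259)*s(-1, 1) = (67 - 1*259)*(-2) = (67 - 259)*(-2) = -192*(-2) = 384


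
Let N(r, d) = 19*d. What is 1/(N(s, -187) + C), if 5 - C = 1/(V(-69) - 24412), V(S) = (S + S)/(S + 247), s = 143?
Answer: -2172737/7708870787 ≈ -0.00028185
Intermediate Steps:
V(S) = 2*S/(247 + S) (V(S) = (2*S)/(247 + S) = 2*S/(247 + S))
C = 10863774/2172737 (C = 5 - 1/(2*(-69)/(247 - 69) - 24412) = 5 - 1/(2*(-69)/178 - 24412) = 5 - 1/(2*(-69)*(1/178) - 24412) = 5 - 1/(-69/89 - 24412) = 5 - 1/(-2172737/89) = 5 - 1*(-89/2172737) = 5 + 89/2172737 = 10863774/2172737 ≈ 5.0000)
1/(N(s, -187) + C) = 1/(19*(-187) + 10863774/2172737) = 1/(-3553 + 10863774/2172737) = 1/(-7708870787/2172737) = -2172737/7708870787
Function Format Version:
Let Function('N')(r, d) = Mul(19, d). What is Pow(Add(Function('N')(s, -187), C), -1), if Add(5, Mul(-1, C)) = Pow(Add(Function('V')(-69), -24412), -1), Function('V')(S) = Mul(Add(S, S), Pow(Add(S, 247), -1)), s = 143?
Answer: Rational(-2172737, 7708870787) ≈ -0.00028185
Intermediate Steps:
Function('V')(S) = Mul(2, S, Pow(Add(247, S), -1)) (Function('V')(S) = Mul(Mul(2, S), Pow(Add(247, S), -1)) = Mul(2, S, Pow(Add(247, S), -1)))
C = Rational(10863774, 2172737) (C = Add(5, Mul(-1, Pow(Add(Mul(2, -69, Pow(Add(247, -69), -1)), -24412), -1))) = Add(5, Mul(-1, Pow(Add(Mul(2, -69, Pow(178, -1)), -24412), -1))) = Add(5, Mul(-1, Pow(Add(Mul(2, -69, Rational(1, 178)), -24412), -1))) = Add(5, Mul(-1, Pow(Add(Rational(-69, 89), -24412), -1))) = Add(5, Mul(-1, Pow(Rational(-2172737, 89), -1))) = Add(5, Mul(-1, Rational(-89, 2172737))) = Add(5, Rational(89, 2172737)) = Rational(10863774, 2172737) ≈ 5.0000)
Pow(Add(Function('N')(s, -187), C), -1) = Pow(Add(Mul(19, -187), Rational(10863774, 2172737)), -1) = Pow(Add(-3553, Rational(10863774, 2172737)), -1) = Pow(Rational(-7708870787, 2172737), -1) = Rational(-2172737, 7708870787)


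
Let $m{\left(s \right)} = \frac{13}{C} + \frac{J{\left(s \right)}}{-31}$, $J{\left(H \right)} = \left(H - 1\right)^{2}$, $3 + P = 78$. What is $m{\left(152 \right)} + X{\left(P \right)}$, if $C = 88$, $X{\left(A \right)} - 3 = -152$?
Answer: $- \frac{2412557}{2728} \approx -884.37$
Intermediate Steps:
$P = 75$ ($P = -3 + 78 = 75$)
$X{\left(A \right)} = -149$ ($X{\left(A \right)} = 3 - 152 = -149$)
$J{\left(H \right)} = \left(-1 + H\right)^{2}$
$m{\left(s \right)} = \frac{13}{88} - \frac{\left(-1 + s\right)^{2}}{31}$ ($m{\left(s \right)} = \frac{13}{88} + \frac{\left(-1 + s\right)^{2}}{-31} = 13 \cdot \frac{1}{88} + \left(-1 + s\right)^{2} \left(- \frac{1}{31}\right) = \frac{13}{88} - \frac{\left(-1 + s\right)^{2}}{31}$)
$m{\left(152 \right)} + X{\left(P \right)} = \left(\frac{13}{88} - \frac{\left(-1 + 152\right)^{2}}{31}\right) - 149 = \left(\frac{13}{88} - \frac{151^{2}}{31}\right) - 149 = \left(\frac{13}{88} - \frac{22801}{31}\right) - 149 = - \frac{2006085}{2728} - 149 = - \frac{2412557}{2728}$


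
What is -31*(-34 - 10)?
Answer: 1364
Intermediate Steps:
-31*(-34 - 10) = -31*(-44) = 1364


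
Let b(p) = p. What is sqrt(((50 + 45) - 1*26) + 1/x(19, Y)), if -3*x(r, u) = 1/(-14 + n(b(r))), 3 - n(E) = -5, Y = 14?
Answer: sqrt(87) ≈ 9.3274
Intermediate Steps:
n(E) = 8 (n(E) = 3 - 1*(-5) = 3 + 5 = 8)
x(r, u) = 1/18 (x(r, u) = -1/(3*(-14 + 8)) = -1/3/(-6) = -1/3*(-1/6) = 1/18)
sqrt(((50 + 45) - 1*26) + 1/x(19, Y)) = sqrt(((50 + 45) - 1*26) + 1/(1/18)) = sqrt((95 - 26) + 18) = sqrt(69 + 18) = sqrt(87)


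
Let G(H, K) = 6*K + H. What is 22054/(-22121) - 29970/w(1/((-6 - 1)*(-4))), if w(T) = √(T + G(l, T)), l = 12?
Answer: -1326087118/154847 ≈ -8563.9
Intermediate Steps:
G(H, K) = H + 6*K
w(T) = √(12 + 7*T) (w(T) = √(T + (12 + 6*T)) = √(12 + 7*T))
22054/(-22121) - 29970/w(1/((-6 - 1)*(-4))) = 22054/(-22121) - 29970/√(12 + 7/(((-6 - 1)*(-4)))) = 22054*(-1/22121) - 29970/√(12 + 7/((-7*(-4)))) = -22054/22121 - 29970/√(12 + 7/28) = -22054/22121 - 29970/√(12 + 7*(1/28)) = -22054/22121 - 29970/√(12 + ¼) = -22054/22121 - 29970/(√(49/4)) = -22054/22121 - 29970/7/2 = -22054/22121 - 29970*2/7 = -22054/22121 - 59940/7 = -1326087118/154847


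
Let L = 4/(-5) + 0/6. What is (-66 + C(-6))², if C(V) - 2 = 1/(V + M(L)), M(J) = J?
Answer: 4756761/1156 ≈ 4114.8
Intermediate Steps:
L = -⅘ (L = 4*(-⅕) + 0*(⅙) = -⅘ + 0 = -⅘ ≈ -0.80000)
C(V) = 2 + 1/(-⅘ + V) (C(V) = 2 + 1/(V - ⅘) = 2 + 1/(-⅘ + V))
(-66 + C(-6))² = (-66 + (-3 + 10*(-6))/(-4 + 5*(-6)))² = (-66 + (-3 - 60)/(-4 - 30))² = (-66 - 63/(-34))² = (-66 - 1/34*(-63))² = (-66 + 63/34)² = (-2181/34)² = 4756761/1156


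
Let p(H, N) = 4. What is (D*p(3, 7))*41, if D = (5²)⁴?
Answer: 64062500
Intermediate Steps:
D = 390625 (D = 25⁴ = 390625)
(D*p(3, 7))*41 = (390625*4)*41 = 1562500*41 = 64062500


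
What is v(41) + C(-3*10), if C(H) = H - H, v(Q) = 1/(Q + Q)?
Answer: 1/82 ≈ 0.012195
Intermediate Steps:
v(Q) = 1/(2*Q)
C(H) = 0
v(41) + C(-3*10) = (½)/41 + 0 = (½)*(1/41) + 0 = 1/82 + 0 = 1/82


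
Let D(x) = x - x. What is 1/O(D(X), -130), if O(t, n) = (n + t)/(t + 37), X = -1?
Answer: -37/130 ≈ -0.28462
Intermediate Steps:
D(x) = 0
O(t, n) = (n + t)/(37 + t)
1/O(D(X), -130) = 1/((-130 + 0)/(37 + 0)) = 1/(-130/37) = -37/130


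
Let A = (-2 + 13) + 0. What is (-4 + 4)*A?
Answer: 0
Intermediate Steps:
A = 11 (A = 11 + 0 = 11)
(-4 + 4)*A = (-4 + 4)*11 = 0*11 = 0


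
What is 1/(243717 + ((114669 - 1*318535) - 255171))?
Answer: -1/215320 ≈ -4.6443e-6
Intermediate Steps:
1/(243717 + ((114669 - 1*318535) - 255171)) = 1/(243717 + ((114669 - 318535) - 255171)) = 1/(243717 + (-203866 - 255171)) = 1/(243717 - 459037) = 1/(-215320) = -1/215320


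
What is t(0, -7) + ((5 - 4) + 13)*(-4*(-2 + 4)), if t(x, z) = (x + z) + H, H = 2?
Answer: -117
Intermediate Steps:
t(x, z) = 2 + x + z (t(x, z) = (x + z) + 2 = 2 + x + z)
t(0, -7) + ((5 - 4) + 13)*(-4*(-2 + 4)) = (2 + 0 - 7) + ((5 - 4) + 13)*(-4*(-2 + 4)) = -5 + (1 + 13)*(-4*2) = -5 + 14*(-8) = -5 - 112 = -117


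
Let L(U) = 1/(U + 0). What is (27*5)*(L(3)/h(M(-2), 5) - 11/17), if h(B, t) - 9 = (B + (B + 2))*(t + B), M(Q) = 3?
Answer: -107640/1241 ≈ -86.736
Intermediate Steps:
h(B, t) = 9 + (2 + 2*B)*(B + t) (h(B, t) = 9 + (B + (B + 2))*(t + B) = 9 + (B + (2 + B))*(B + t) = 9 + (2 + 2*B)*(B + t))
L(U) = 1/U
(27*5)*(L(3)/h(M(-2), 5) - 11/17) = (27*5)*(1/(3*(9 + 2*3 + 2*5 + 2*3² + 2*3*5)) - 11/17) = 135*(1/(3*(9 + 6 + 10 + 2*9 + 30)) - 11*1/17) = 135*(1/(3*(9 + 6 + 10 + 18 + 30)) - 11/17) = 135*((⅓)/73 - 11/17) = 135*((⅓)*(1/73) - 11/17) = 135*(1/219 - 11/17) = 135*(-2392/3723) = -107640/1241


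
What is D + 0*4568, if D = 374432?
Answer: 374432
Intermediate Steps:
D + 0*4568 = 374432 + 0*4568 = 374432 + 0 = 374432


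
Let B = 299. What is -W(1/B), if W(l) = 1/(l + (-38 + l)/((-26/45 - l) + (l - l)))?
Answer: -333983/21838582 ≈ -0.015293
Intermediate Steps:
W(l) = 1/(l + (-38 + l)/(-26/45 - l)) (W(l) = 1/(l + (-38 + l)/((-26*1/45 - l) + 0)) = 1/(l + (-38 + l)/((-26/45 - l) + 0)) = 1/(l + (-38 + l)/(-26/45 - l)))
-W(1/B) = -(26 + 45/299)/(1710 - 19/299 + 45*(1/299)**2) = -(26 + 45*(1/299))/(1710 - 19*1/299 + 45*(1/299)**2) = -(26 + 45/299)/(1710 - 19/299 + 45*(1/89401)) = -7819/((1710 - 19/299 + 45/89401)*299) = -7819/(152870074/89401*299) = -89401*7819/(152870074*299) = -1*333983/21838582 = -333983/21838582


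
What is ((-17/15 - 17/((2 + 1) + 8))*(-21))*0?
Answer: 0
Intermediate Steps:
((-17/15 - 17/((2 + 1) + 8))*(-21))*0 = ((-17*1/15 - 17/(3 + 8))*(-21))*0 = ((-17/15 - 17/11)*(-21))*0 = -442/165*(-21)*0 = (3094/55)*0 = 0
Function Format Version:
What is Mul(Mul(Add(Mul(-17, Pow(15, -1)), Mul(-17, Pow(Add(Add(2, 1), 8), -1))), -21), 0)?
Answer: 0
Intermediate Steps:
Mul(Mul(Add(Mul(-17, Pow(15, -1)), Mul(-17, Pow(Add(Add(2, 1), 8), -1))), -21), 0) = Mul(Mul(Add(Mul(-17, Rational(1, 15)), Mul(-17, Pow(Add(3, 8), -1))), -21), 0) = Mul(Mul(Add(Rational(-17, 15), Mul(-17, Pow(11, -1))), -21), 0) = Mul(Mul(Add(Rational(-17, 15), Mul(-17, Rational(1, 11))), -21), 0) = Mul(Mul(Add(Rational(-17, 15), Rational(-17, 11)), -21), 0) = Mul(Mul(Rational(-442, 165), -21), 0) = Mul(Rational(3094, 55), 0) = 0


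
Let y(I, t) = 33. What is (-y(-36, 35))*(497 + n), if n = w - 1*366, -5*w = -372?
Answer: -33891/5 ≈ -6778.2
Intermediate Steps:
w = 372/5 (w = -1/5*(-372) = 372/5 ≈ 74.400)
n = -1458/5 (n = 372/5 - 1*366 = 372/5 - 366 = -1458/5 ≈ -291.60)
(-y(-36, 35))*(497 + n) = (-1*33)*(497 - 1458/5) = -33*1027/5 = -33891/5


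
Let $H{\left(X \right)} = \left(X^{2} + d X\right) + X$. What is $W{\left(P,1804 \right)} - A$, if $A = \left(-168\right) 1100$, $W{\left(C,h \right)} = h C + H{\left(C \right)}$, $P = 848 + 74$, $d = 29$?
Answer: $2725832$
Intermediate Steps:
$P = 922$
$H{\left(X \right)} = X^{2} + 30 X$ ($H{\left(X \right)} = \left(X^{2} + 29 X\right) + X = X^{2} + 30 X$)
$W{\left(C,h \right)} = C h + C \left(30 + C\right)$ ($W{\left(C,h \right)} = h C + C \left(30 + C\right) = C h + C \left(30 + C\right)$)
$A = -184800$
$W{\left(P,1804 \right)} - A = 922 \left(30 + 922 + 1804\right) - -184800 = 922 \cdot 2756 + 184800 = 2541032 + 184800 = 2725832$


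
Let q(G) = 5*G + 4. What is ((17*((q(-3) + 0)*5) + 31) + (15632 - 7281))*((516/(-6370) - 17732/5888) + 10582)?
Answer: 369351118114473/4688320 ≈ 7.8781e+7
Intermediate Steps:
q(G) = 4 + 5*G
((17*((q(-3) + 0)*5) + 31) + (15632 - 7281))*((516/(-6370) - 17732/5888) + 10582) = ((17*(((4 + 5*(-3)) + 0)*5) + 31) + (15632 - 7281))*((516/(-6370) - 17732/5888) + 10582) = ((17*(((4 - 15) + 0)*5) + 31) + 8351)*((516*(-1/6370) - 17732*1/5888) + 10582) = ((17*((-11 + 0)*5) + 31) + 8351)*((-258/3185 - 4433/1472) + 10582) = ((17*(-11*5) + 31) + 8351)*(-14498881/4688320 + 10582) = ((17*(-55) + 31) + 8351)*(49597303359/4688320) = ((-935 + 31) + 8351)*(49597303359/4688320) = (-904 + 8351)*(49597303359/4688320) = 7447*(49597303359/4688320) = 369351118114473/4688320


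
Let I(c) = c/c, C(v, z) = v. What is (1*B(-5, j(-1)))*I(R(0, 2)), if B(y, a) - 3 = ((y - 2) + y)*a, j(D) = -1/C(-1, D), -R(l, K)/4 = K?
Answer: -9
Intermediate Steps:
R(l, K) = -4*K
j(D) = 1 (j(D) = -1/(-1) = -1*(-1) = 1)
I(c) = 1
B(y, a) = 3 + a*(-2 + 2*y) (B(y, a) = 3 + ((y - 2) + y)*a = 3 + ((-2 + y) + y)*a = 3 + (-2 + 2*y)*a = 3 + a*(-2 + 2*y))
(1*B(-5, j(-1)))*I(R(0, 2)) = (1*(3 - 2*1 + 2*1*(-5)))*1 = (1*(3 - 2 - 10))*1 = (1*(-9))*1 = -9*1 = -9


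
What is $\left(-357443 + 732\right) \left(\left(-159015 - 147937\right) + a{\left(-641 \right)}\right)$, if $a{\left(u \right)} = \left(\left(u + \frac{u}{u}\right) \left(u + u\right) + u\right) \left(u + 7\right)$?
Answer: $185519996916258$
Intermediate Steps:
$a{\left(u \right)} = \left(7 + u\right) \left(u + 2 u \left(1 + u\right)\right)$ ($a{\left(u \right)} = \left(\left(u + 1\right) 2 u + u\right) \left(7 + u\right) = \left(\left(1 + u\right) 2 u + u\right) \left(7 + u\right) = \left(2 u \left(1 + u\right) + u\right) \left(7 + u\right) = \left(u + 2 u \left(1 + u\right)\right) \left(7 + u\right) = \left(7 + u\right) \left(u + 2 u \left(1 + u\right)\right)$)
$\left(-357443 + 732\right) \left(\left(-159015 - 147937\right) + a{\left(-641 \right)}\right) = \left(-357443 + 732\right) \left(\left(-159015 - 147937\right) - 641 \left(21 + 2 \left(-641\right)^{2} + 17 \left(-641\right)\right)\right) = - 356711 \left(-306952 - 641 \left(21 + 2 \cdot 410881 - 10897\right)\right) = - 356711 \left(-306952 - 641 \left(21 + 821762 - 10897\right)\right) = - 356711 \left(-306952 - 519777926\right) = \left(-356711\right) \left(-520084878\right) = 185519996916258$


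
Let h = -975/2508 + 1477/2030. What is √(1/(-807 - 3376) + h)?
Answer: √21764060100353285/253531630 ≈ 0.58189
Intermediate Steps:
h = 41073/121220 (h = -975*1/2508 + 1477*(1/2030) = -325/836 + 211/290 = 41073/121220 ≈ 0.33883)
√(1/(-807 - 3376) + h) = √(1/(-807 - 3376) + 41073/121220) = √(1/(-4183) + 41073/121220) = √(-1/4183 + 41073/121220) = √(171687139/507063260) = √21764060100353285/253531630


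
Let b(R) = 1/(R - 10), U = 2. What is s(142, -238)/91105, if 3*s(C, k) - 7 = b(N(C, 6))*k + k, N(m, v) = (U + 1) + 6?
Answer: 1/39045 ≈ 2.5611e-5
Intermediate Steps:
N(m, v) = 9 (N(m, v) = (2 + 1) + 6 = 3 + 6 = 9)
b(R) = 1/(-10 + R)
s(C, k) = 7/3 (s(C, k) = 7/3 + (k/(-10 + 9) + k)/3 = 7/3 + (k/(-1) + k)/3 = 7/3 + (-k + k)/3 = 7/3 + (⅓)*0 = 7/3 + 0 = 7/3)
s(142, -238)/91105 = (7/3)/91105 = (7/3)*(1/91105) = 1/39045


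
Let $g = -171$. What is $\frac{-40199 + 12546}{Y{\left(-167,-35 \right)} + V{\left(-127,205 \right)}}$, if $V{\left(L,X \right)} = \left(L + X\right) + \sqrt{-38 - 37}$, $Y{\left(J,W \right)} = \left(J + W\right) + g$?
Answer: $\frac{1631527}{17420} + \frac{27653 i \sqrt{3}}{17420} \approx 93.658 + 2.7495 i$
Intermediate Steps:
$Y{\left(J,W \right)} = -171 + J + W$ ($Y{\left(J,W \right)} = \left(J + W\right) - 171 = -171 + J + W$)
$V{\left(L,X \right)} = L + X + 5 i \sqrt{3}$ ($V{\left(L,X \right)} = \left(L + X\right) + \sqrt{-75} = \left(L + X\right) + 5 i \sqrt{3} = L + X + 5 i \sqrt{3}$)
$\frac{-40199 + 12546}{Y{\left(-167,-35 \right)} + V{\left(-127,205 \right)}} = \frac{-40199 + 12546}{\left(-171 - 167 - 35\right) + \left(-127 + 205 + 5 i \sqrt{3}\right)} = - \frac{27653}{-373 + \left(78 + 5 i \sqrt{3}\right)} = - \frac{27653}{-295 + 5 i \sqrt{3}}$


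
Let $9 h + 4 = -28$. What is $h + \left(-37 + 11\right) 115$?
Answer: $- \frac{26942}{9} \approx -2993.6$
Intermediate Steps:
$h = - \frac{32}{9}$ ($h = - \frac{4}{9} + \frac{1}{9} \left(-28\right) = - \frac{4}{9} - \frac{28}{9} = - \frac{32}{9} \approx -3.5556$)
$h + \left(-37 + 11\right) 115 = - \frac{32}{9} + \left(-37 + 11\right) 115 = - \frac{32}{9} - 2990 = - \frac{26942}{9}$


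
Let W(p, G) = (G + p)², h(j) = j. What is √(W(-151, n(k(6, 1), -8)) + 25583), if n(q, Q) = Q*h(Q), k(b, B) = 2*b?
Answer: 8*√518 ≈ 182.08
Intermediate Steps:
n(q, Q) = Q² (n(q, Q) = Q*Q = Q²)
√(W(-151, n(k(6, 1), -8)) + 25583) = √(((-8)² - 151)² + 25583) = √((64 - 151)² + 25583) = √((-87)² + 25583) = √(7569 + 25583) = √33152 = 8*√518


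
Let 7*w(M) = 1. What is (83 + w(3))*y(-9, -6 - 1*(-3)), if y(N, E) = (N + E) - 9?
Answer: -1746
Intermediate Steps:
w(M) = ⅐ (w(M) = (⅐)*1 = ⅐)
y(N, E) = -9 + E + N (y(N, E) = (E + N) - 9 = -9 + E + N)
(83 + w(3))*y(-9, -6 - 1*(-3)) = (83 + ⅐)*(-9 + (-6 - 1*(-3)) - 9) = 582*(-9 + (-6 + 3) - 9)/7 = 582*(-9 - 3 - 9)/7 = (582/7)*(-21) = -1746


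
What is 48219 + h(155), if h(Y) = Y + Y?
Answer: 48529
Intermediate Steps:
h(Y) = 2*Y
48219 + h(155) = 48219 + 2*155 = 48219 + 310 = 48529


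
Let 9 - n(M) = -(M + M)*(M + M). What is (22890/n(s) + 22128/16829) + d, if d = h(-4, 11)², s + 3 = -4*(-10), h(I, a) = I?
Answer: 396700186/18461413 ≈ 21.488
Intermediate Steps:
s = 37 (s = -3 - 4*(-10) = -3 + 40 = 37)
n(M) = 9 + 4*M² (n(M) = 9 - (-1)*(M + M)*(M + M) = 9 - (-1)*(2*M)*(2*M) = 9 - (-1)*4*M² = 9 - (-4)*M² = 9 + 4*M²)
d = 16 (d = (-4)² = 16)
(22890/n(s) + 22128/16829) + d = (22890/(9 + 4*37²) + 22128/16829) + 16 = (22890/(9 + 4*1369) + 22128*(1/16829)) + 16 = (22890/(9 + 5476) + 22128/16829) + 16 = (22890/5485 + 22128/16829) + 16 = (22890*(1/5485) + 22128/16829) + 16 = (4578/1097 + 22128/16829) + 16 = 101317578/18461413 + 16 = 396700186/18461413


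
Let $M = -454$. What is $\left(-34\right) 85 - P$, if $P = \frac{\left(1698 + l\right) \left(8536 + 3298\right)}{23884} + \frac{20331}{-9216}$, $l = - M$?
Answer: $- \frac{24176342679}{6114304} \approx -3954.1$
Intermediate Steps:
$l = 454$ ($l = \left(-1\right) \left(-454\right) = 454$)
$P = \frac{6506004119}{6114304}$ ($P = \frac{\left(1698 + 454\right) \left(8536 + 3298\right)}{23884} + \frac{20331}{-9216} = 2152 \cdot 11834 \cdot \frac{1}{23884} + 20331 \left(- \frac{1}{9216}\right) = 25466768 \cdot \frac{1}{23884} - \frac{2259}{1024} = \frac{6366692}{5971} - \frac{2259}{1024} = \frac{6506004119}{6114304} \approx 1064.1$)
$\left(-34\right) 85 - P = \left(-34\right) 85 - \frac{6506004119}{6114304} = -2890 - \frac{6506004119}{6114304} = - \frac{24176342679}{6114304}$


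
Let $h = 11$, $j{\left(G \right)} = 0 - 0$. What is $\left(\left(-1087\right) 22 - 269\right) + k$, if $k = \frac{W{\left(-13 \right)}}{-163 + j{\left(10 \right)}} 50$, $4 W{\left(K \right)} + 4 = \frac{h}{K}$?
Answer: $- \frac{102485979}{4238} \approx -24183.0$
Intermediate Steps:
$j{\left(G \right)} = 0$ ($j{\left(G \right)} = 0 + 0 = 0$)
$W{\left(K \right)} = -1 + \frac{11}{4 K}$ ($W{\left(K \right)} = -1 + \frac{11 \frac{1}{K}}{4} = -1 + \frac{11}{4 K}$)
$k = \frac{1575}{4238}$ ($k = \frac{\frac{1}{-13} \left(\frac{11}{4} - -13\right)}{-163 + 0} \cdot 50 = \frac{\left(- \frac{1}{13}\right) \left(\frac{11}{4} + 13\right)}{-163} \cdot 50 = \left(- \frac{1}{13}\right) \frac{63}{4} \left(- \frac{1}{163}\right) 50 = \left(- \frac{63}{52}\right) \left(- \frac{1}{163}\right) 50 = \frac{63}{8476} \cdot 50 = \frac{1575}{4238} \approx 0.37164$)
$\left(\left(-1087\right) 22 - 269\right) + k = \left(\left(-1087\right) 22 - 269\right) + \frac{1575}{4238} = \left(-23914 - 269\right) + \frac{1575}{4238} = -24183 + \frac{1575}{4238} = - \frac{102485979}{4238}$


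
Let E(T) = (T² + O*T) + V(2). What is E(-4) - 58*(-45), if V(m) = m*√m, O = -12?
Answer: 2674 + 2*√2 ≈ 2676.8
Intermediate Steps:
V(m) = m^(3/2)
E(T) = T² - 12*T + 2*√2 (E(T) = (T² - 12*T) + 2^(3/2) = (T² - 12*T) + 2*√2 = T² - 12*T + 2*√2)
E(-4) - 58*(-45) = ((-4)² - 12*(-4) + 2*√2) - 58*(-45) = (16 + 48 + 2*√2) + 2610 = (64 + 2*√2) + 2610 = 2674 + 2*√2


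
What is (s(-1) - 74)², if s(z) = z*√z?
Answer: (74 + I)² ≈ 5475.0 + 148.0*I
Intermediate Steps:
s(z) = z^(3/2)
(s(-1) - 74)² = ((-1)^(3/2) - 74)² = (-I - 74)² = (-74 - I)²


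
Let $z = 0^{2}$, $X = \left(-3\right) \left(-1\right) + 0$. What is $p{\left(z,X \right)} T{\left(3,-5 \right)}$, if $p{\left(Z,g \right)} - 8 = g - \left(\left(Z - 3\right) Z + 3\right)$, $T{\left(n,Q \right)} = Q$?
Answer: $-40$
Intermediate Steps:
$X = 3$ ($X = 3 + 0 = 3$)
$z = 0$
$p{\left(Z,g \right)} = 5 + g - Z \left(-3 + Z\right)$ ($p{\left(Z,g \right)} = 8 - \left(3 - g + \left(Z - 3\right) Z\right) = 8 - \left(3 - g + \left(-3 + Z\right) Z\right) = 8 - \left(3 - g + Z \left(-3 + Z\right)\right) = 5 + g - Z \left(-3 + Z\right)$)
$p{\left(z,X \right)} T{\left(3,-5 \right)} = \left(5 + 3 - 0^{2} + 3 \cdot 0\right) \left(-5\right) = \left(5 + 3 - 0 + 0\right) \left(-5\right) = \left(5 + 3 + 0 + 0\right) \left(-5\right) = 8 \left(-5\right) = -40$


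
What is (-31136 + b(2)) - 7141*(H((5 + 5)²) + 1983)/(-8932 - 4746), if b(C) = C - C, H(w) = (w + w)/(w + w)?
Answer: -205855232/6839 ≈ -30100.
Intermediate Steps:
H(w) = 1 (H(w) = (2*w)/((2*w)) = (2*w)*(1/(2*w)) = 1)
b(C) = 0
(-31136 + b(2)) - 7141*(H((5 + 5)²) + 1983)/(-8932 - 4746) = (-31136 + 0) - 7141*(1 + 1983)/(-8932 - 4746) = -31136 - 7141/((-13678/1984)) = -31136 - 7141/((-13678*1/1984)) = -31136 - 7141/(-6839/992) = -31136 - 7141*(-992/6839) = -31136 + 7083872/6839 = -205855232/6839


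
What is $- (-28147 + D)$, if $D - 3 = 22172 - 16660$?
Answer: $22632$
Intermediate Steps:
$D = 5515$ ($D = 3 + \left(22172 - 16660\right) = 3 + 5512 = 5515$)
$- (-28147 + D) = - (-28147 + 5515) = \left(-1\right) \left(-22632\right) = 22632$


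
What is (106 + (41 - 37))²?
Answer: 12100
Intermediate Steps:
(106 + (41 - 37))² = (106 + 4)² = 110² = 12100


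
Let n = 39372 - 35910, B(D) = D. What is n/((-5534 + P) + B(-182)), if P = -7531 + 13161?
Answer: -1731/43 ≈ -40.256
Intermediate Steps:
P = 5630
n = 3462
n/((-5534 + P) + B(-182)) = 3462/((-5534 + 5630) - 182) = 3462/(96 - 182) = 3462/(-86) = 3462*(-1/86) = -1731/43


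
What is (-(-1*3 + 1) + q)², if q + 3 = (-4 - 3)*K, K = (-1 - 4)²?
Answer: 30976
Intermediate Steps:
K = 25 (K = (-5)² = 25)
q = -178 (q = -3 + (-4 - 3)*25 = -3 - 7*25 = -3 - 175 = -178)
(-(-1*3 + 1) + q)² = (-(-1*3 + 1) - 178)² = (-(-3 + 1) - 178)² = (-1*(-2) - 178)² = (2 - 178)² = (-176)² = 30976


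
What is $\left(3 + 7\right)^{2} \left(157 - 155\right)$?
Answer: $200$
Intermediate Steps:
$\left(3 + 7\right)^{2} \left(157 - 155\right) = 10^{2} \cdot 2 = 100 \cdot 2 = 200$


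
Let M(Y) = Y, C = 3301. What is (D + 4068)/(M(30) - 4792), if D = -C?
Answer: -767/4762 ≈ -0.16107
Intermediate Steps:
D = -3301 (D = -1*3301 = -3301)
(D + 4068)/(M(30) - 4792) = (-3301 + 4068)/(30 - 4792) = 767/(-4762) = 767*(-1/4762) = -767/4762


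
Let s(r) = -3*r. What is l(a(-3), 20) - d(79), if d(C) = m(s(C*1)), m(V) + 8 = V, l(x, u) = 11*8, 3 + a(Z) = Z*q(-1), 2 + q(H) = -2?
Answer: 333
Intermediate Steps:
q(H) = -4 (q(H) = -2 - 2 = -4)
a(Z) = -3 - 4*Z (a(Z) = -3 + Z*(-4) = -3 - 4*Z)
l(x, u) = 88
m(V) = -8 + V
d(C) = -8 - 3*C
l(a(-3), 20) - d(79) = 88 - (-8 - 3*79) = 88 - (-8 - 237) = 88 - 1*(-245) = 88 + 245 = 333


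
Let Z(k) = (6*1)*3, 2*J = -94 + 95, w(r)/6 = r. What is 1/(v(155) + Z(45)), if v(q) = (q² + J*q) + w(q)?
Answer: 2/50101 ≈ 3.9919e-5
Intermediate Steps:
w(r) = 6*r
J = ½ (J = (-94 + 95)/2 = (½)*1 = ½ ≈ 0.50000)
Z(k) = 18 (Z(k) = 6*3 = 18)
v(q) = q² + 13*q/2 (v(q) = (q² + q/2) + 6*q = q² + 13*q/2)
1/(v(155) + Z(45)) = 1/((½)*155*(13 + 2*155) + 18) = 1/((½)*155*(13 + 310) + 18) = 1/((½)*155*323 + 18) = 1/(50065/2 + 18) = 1/(50101/2) = 2/50101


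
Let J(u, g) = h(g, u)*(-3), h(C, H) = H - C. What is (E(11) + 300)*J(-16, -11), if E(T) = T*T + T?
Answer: 6480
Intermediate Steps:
E(T) = T + T² (E(T) = T² + T = T + T²)
J(u, g) = -3*u + 3*g (J(u, g) = (u - g)*(-3) = -3*u + 3*g)
(E(11) + 300)*J(-16, -11) = (11*(1 + 11) + 300)*(-3*(-16) + 3*(-11)) = (11*12 + 300)*(48 - 33) = (132 + 300)*15 = 432*15 = 6480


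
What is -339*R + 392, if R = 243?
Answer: -81985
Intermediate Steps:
-339*R + 392 = -339*243 + 392 = -82377 + 392 = -81985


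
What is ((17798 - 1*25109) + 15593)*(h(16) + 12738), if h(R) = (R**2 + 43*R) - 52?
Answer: 112883660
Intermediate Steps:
h(R) = -52 + R**2 + 43*R
((17798 - 1*25109) + 15593)*(h(16) + 12738) = ((17798 - 1*25109) + 15593)*((-52 + 16**2 + 43*16) + 12738) = ((17798 - 25109) + 15593)*((-52 + 256 + 688) + 12738) = (-7311 + 15593)*(892 + 12738) = 8282*13630 = 112883660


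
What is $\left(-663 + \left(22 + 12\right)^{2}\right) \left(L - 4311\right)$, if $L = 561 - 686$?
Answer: $-2186948$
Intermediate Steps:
$L = -125$ ($L = 561 - 686 = -125$)
$\left(-663 + \left(22 + 12\right)^{2}\right) \left(L - 4311\right) = \left(-663 + \left(22 + 12\right)^{2}\right) \left(-125 - 4311\right) = \left(-663 + 34^{2}\right) \left(-4436\right) = \left(-663 + 1156\right) \left(-4436\right) = 493 \left(-4436\right) = -2186948$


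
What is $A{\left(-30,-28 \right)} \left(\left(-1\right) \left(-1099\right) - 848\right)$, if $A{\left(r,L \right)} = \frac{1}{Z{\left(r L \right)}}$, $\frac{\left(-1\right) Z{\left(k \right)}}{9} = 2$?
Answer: $- \frac{251}{18} \approx -13.944$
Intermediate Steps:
$Z{\left(k \right)} = -18$ ($Z{\left(k \right)} = \left(-9\right) 2 = -18$)
$A{\left(r,L \right)} = - \frac{1}{18}$ ($A{\left(r,L \right)} = \frac{1}{-18} = - \frac{1}{18}$)
$A{\left(-30,-28 \right)} \left(\left(-1\right) \left(-1099\right) - 848\right) = - \frac{\left(-1\right) \left(-1099\right) - 848}{18} = - \frac{1099 - 848}{18} = \left(- \frac{1}{18}\right) 251 = - \frac{251}{18}$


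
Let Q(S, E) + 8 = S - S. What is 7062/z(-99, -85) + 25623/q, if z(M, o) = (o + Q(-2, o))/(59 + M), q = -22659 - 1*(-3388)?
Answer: 1813763047/597401 ≈ 3036.1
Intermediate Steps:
q = -19271 (q = -22659 + 3388 = -19271)
Q(S, E) = -8 (Q(S, E) = -8 + (S - S) = -8 + 0 = -8)
z(M, o) = (-8 + o)/(59 + M) (z(M, o) = (o - 8)/(59 + M) = (-8 + o)/(59 + M))
7062/z(-99, -85) + 25623/q = 7062/(((-8 - 85)/(59 - 99))) + 25623/(-19271) = 7062/((-93/(-40))) + 25623*(-1/19271) = 7062/((-1/40*(-93))) - 25623/19271 = 7062/(93/40) - 25623/19271 = 7062*(40/93) - 25623/19271 = 94160/31 - 25623/19271 = 1813763047/597401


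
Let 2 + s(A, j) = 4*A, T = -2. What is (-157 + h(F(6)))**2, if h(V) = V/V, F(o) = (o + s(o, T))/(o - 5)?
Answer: 24336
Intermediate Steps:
s(A, j) = -2 + 4*A
F(o) = (-2 + 5*o)/(-5 + o) (F(o) = (o + (-2 + 4*o))/(o - 5) = (-2 + 5*o)/(-5 + o))
h(V) = 1
(-157 + h(F(6)))**2 = (-157 + 1)**2 = (-156)**2 = 24336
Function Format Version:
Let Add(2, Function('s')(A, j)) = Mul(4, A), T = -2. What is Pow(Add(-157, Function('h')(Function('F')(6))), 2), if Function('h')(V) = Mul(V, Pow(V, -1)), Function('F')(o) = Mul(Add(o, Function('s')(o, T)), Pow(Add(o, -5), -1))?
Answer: 24336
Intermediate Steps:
Function('s')(A, j) = Add(-2, Mul(4, A))
Function('F')(o) = Mul(Pow(Add(-5, o), -1), Add(-2, Mul(5, o))) (Function('F')(o) = Mul(Add(o, Add(-2, Mul(4, o))), Pow(Add(o, -5), -1)) = Mul(Add(-2, Mul(5, o)), Pow(Add(-5, o), -1)) = Mul(Pow(Add(-5, o), -1), Add(-2, Mul(5, o))))
Function('h')(V) = 1
Pow(Add(-157, Function('h')(Function('F')(6))), 2) = Pow(Add(-157, 1), 2) = Pow(-156, 2) = 24336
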